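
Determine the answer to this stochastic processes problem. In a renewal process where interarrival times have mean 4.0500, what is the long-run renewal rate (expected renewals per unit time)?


Long-run renewal rate = 1/E(X)
= 1/4.0500
= 0.2469

0.2469


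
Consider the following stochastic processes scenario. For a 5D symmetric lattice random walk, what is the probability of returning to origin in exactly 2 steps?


P(return in 2 steps) = P(reverse first step) = 1/(2d)
= 1/10
= 0.1000

0.1000


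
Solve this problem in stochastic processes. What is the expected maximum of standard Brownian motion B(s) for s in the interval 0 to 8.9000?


E(max B(s)) = sqrt(2t/pi)
= sqrt(2*8.9000/pi)
= sqrt(5.6659)
= 2.3803

2.3803


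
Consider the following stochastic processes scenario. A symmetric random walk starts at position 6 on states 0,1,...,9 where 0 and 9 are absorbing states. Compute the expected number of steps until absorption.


For symmetric RW on 0,...,N with absorbing barriers, E(i) = i*(N-i)
E(6) = 6 * 3 = 18

18


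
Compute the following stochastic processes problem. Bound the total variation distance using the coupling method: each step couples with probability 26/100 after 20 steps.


TV distance bound <= (1-delta)^n
= (1 - 0.2600)^20
= 0.7400^20
= 0.0024

0.0024


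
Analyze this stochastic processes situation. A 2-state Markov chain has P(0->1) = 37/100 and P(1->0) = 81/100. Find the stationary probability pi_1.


Stationary distribution: pi_0 = p10/(p01+p10), pi_1 = p01/(p01+p10)
p01 = 0.3700, p10 = 0.8100
pi_1 = 0.3136

0.3136


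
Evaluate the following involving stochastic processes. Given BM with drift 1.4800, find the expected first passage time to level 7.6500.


Expected first passage time = a/mu
= 7.6500/1.4800
= 5.1689

5.1689


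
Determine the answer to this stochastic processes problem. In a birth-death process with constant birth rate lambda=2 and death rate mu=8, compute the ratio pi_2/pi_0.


For birth-death process, pi_n/pi_0 = (lambda/mu)^n
= (2/8)^2
= 0.0625

0.0625


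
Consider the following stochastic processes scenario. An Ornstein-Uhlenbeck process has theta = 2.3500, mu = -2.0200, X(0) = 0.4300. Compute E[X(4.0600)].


E[X(t)] = mu + (X(0) - mu)*exp(-theta*t)
= -2.0200 + (0.4300 - -2.0200)*exp(-2.3500*4.0600)
= -2.0200 + 2.4500 * 7.1845e-05
= -2.0198

-2.0198


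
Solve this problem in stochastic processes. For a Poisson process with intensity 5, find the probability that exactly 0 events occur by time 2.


P(N(t)=k) = (lambda*t)^k * exp(-lambda*t) / k!
lambda*t = 10
= 10^0 * exp(-10) / 0!
= 1 * 4.5400e-05 / 1
= 4.5400e-05

4.5400e-05


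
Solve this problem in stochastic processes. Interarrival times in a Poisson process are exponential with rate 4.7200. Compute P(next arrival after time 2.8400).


P(X > t) = exp(-lambda * t)
= exp(-4.7200 * 2.8400)
= exp(-13.4048) = 1.5079e-06

1.5079e-06


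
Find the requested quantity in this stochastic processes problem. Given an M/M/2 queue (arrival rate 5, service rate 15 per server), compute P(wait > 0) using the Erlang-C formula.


a = lambda/mu = 0.3333
rho = a/c = 0.1667
Erlang-C formula applied:
C(c,a) = 0.0476

0.0476


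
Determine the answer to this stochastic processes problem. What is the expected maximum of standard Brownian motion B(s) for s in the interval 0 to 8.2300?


E(max B(s)) = sqrt(2t/pi)
= sqrt(2*8.2300/pi)
= sqrt(5.2394)
= 2.2890

2.2890


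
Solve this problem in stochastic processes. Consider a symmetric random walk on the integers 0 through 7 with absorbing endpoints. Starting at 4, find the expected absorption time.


For symmetric RW on 0,...,N with absorbing barriers, E(i) = i*(N-i)
E(4) = 4 * 3 = 12

12


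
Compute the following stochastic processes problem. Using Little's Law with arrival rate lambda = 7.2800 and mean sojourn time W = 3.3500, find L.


Little's Law: L = lambda * W
= 7.2800 * 3.3500
= 24.3880

24.3880


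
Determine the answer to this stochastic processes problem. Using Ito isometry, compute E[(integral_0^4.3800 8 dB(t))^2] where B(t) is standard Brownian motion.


By Ito isometry: E[(int f dB)^2] = int f^2 dt
= 8^2 * 4.3800
= 64 * 4.3800 = 280.3200

280.3200


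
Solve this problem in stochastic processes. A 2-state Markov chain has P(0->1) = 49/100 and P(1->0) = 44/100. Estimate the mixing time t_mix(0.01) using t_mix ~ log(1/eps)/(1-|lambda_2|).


lambda_2 = |1 - p01 - p10| = |1 - 0.4900 - 0.4400| = 0.0700
t_mix ~ log(1/eps)/(1 - |lambda_2|)
= log(100)/(1 - 0.0700) = 4.6052/0.9300
= 4.9518

4.9518


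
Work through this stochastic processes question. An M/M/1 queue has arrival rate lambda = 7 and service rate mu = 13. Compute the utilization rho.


rho = lambda/mu
= 7/13
= 0.5385

0.5385


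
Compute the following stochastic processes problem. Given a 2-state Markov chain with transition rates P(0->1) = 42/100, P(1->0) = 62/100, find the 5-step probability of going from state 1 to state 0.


Computing P^5 by matrix multiplication.
P = [[0.5800, 0.4200], [0.6200, 0.3800]]
After raising P to the power 5:
P^5(1,0) = 0.5962

0.5962


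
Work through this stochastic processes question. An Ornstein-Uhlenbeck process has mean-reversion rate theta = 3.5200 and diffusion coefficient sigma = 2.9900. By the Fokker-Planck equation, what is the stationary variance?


Stationary variance = sigma^2 / (2*theta)
= 2.9900^2 / (2*3.5200)
= 8.9401 / 7.0400
= 1.2699

1.2699


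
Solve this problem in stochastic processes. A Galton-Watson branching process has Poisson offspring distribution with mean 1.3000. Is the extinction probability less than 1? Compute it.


Since mu = 1.3000 > 1, extinction prob q < 1.
Solve s = exp(mu*(s-1)) iteratively.
q = 0.5770

0.5770


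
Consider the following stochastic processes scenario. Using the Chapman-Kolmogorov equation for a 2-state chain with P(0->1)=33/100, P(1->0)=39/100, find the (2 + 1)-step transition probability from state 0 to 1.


P^3 = P^2 * P^1
Computing via matrix multiplication of the transition matrix.
Entry (0,1) of P^3 = 0.4483

0.4483


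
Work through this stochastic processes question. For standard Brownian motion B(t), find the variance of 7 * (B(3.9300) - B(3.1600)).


Var(alpha*(B(t)-B(s))) = alpha^2 * (t-s)
= 7^2 * (3.9300 - 3.1600)
= 49 * 0.7700
= 37.7300

37.7300


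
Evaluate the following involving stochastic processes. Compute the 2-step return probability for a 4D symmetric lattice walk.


P(return in 2 steps) = P(reverse first step) = 1/(2d)
= 1/8
= 0.1250

0.1250


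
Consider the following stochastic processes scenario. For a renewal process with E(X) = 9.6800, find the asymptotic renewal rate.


Long-run renewal rate = 1/E(X)
= 1/9.6800
= 0.1033

0.1033


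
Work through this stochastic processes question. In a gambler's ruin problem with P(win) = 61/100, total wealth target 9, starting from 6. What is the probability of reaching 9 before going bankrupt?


Gambler's ruin formula:
r = q/p = 0.3900/0.6100 = 0.6393
P(win) = (1 - r^i)/(1 - r^N)
= (1 - 0.6393^6)/(1 - 0.6393^9)
= 0.9486

0.9486


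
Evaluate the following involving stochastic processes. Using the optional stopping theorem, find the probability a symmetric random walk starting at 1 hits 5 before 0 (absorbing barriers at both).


By optional stopping theorem: E(M at tau) = M(0) = 1
P(hit 5)*5 + P(hit 0)*0 = 1
P(hit 5) = (1 - 0)/(5 - 0) = 1/5 = 0.2000

0.2000


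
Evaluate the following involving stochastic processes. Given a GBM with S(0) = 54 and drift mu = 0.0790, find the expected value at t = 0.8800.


E[S(t)] = S(0) * exp(mu * t)
= 54 * exp(0.0790 * 0.8800)
= 54 * 1.0720
= 57.8876

57.8876


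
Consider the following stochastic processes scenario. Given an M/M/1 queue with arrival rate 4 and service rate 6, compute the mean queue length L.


rho = 4/6 = 0.6667
L = rho/(1-rho)
= 0.6667/0.3333
= 2.0000

2.0000


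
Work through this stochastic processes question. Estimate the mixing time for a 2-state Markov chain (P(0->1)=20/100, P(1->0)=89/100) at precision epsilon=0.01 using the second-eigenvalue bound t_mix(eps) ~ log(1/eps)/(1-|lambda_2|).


lambda_2 = |1 - p01 - p10| = |1 - 0.2000 - 0.8900| = 0.0900
t_mix ~ log(1/eps)/(1 - |lambda_2|)
= log(100)/(1 - 0.0900) = 4.6052/0.9100
= 5.0606

5.0606


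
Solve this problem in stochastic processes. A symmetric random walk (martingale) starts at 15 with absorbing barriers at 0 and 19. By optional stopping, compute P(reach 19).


By optional stopping theorem: E(M at tau) = M(0) = 15
P(hit 19)*19 + P(hit 0)*0 = 15
P(hit 19) = (15 - 0)/(19 - 0) = 15/19 = 0.7895

0.7895


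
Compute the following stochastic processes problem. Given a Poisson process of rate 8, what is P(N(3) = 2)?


P(N(t)=k) = (lambda*t)^k * exp(-lambda*t) / k!
lambda*t = 24
= 24^2 * exp(-24) / 2!
= 576 * 3.7751e-11 / 2
= 1.0872e-08

1.0872e-08


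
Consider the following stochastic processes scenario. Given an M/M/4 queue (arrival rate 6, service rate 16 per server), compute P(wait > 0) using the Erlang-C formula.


a = lambda/mu = 0.3750
rho = a/c = 0.0938
Erlang-C formula applied:
C(c,a) = 6.2488e-04

6.2488e-04


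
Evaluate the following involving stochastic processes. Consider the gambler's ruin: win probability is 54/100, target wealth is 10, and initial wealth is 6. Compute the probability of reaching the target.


Gambler's ruin formula:
r = q/p = 0.4600/0.5400 = 0.8519
P(win) = (1 - r^i)/(1 - r^N)
= (1 - 0.8519^6)/(1 - 0.8519^10)
= 0.7735

0.7735


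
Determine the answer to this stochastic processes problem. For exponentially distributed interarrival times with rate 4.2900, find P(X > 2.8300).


P(X > t) = exp(-lambda * t)
= exp(-4.2900 * 2.8300)
= exp(-12.1407) = 5.3378e-06

5.3378e-06


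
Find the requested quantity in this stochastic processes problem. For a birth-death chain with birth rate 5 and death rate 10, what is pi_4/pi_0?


For birth-death process, pi_n/pi_0 = (lambda/mu)^n
= (5/10)^4
= 0.0625

0.0625


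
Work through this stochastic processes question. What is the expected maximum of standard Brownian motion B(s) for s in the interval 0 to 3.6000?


E(max B(s)) = sqrt(2t/pi)
= sqrt(2*3.6000/pi)
= sqrt(2.2918)
= 1.5139

1.5139


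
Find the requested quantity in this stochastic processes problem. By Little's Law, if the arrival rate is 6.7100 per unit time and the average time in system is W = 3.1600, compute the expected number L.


Little's Law: L = lambda * W
= 6.7100 * 3.1600
= 21.2036

21.2036


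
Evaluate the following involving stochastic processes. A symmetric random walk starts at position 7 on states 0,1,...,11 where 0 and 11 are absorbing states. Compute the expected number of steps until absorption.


For symmetric RW on 0,...,N with absorbing barriers, E(i) = i*(N-i)
E(7) = 7 * 4 = 28

28


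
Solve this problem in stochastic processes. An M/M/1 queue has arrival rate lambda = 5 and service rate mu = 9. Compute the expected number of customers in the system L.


rho = 5/9 = 0.5556
L = rho/(1-rho)
= 0.5556/0.4444
= 1.2500

1.2500


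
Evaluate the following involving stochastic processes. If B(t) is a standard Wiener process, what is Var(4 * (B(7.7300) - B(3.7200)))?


Var(alpha*(B(t)-B(s))) = alpha^2 * (t-s)
= 4^2 * (7.7300 - 3.7200)
= 16 * 4.0100
= 64.1600

64.1600


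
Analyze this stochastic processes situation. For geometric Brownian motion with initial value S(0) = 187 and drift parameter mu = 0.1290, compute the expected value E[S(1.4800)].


E[S(t)] = S(0) * exp(mu * t)
= 187 * exp(0.1290 * 1.4800)
= 187 * 1.2104
= 226.3378

226.3378


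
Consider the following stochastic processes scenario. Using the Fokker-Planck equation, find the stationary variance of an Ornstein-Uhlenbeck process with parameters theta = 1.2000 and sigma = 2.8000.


Stationary variance = sigma^2 / (2*theta)
= 2.8000^2 / (2*1.2000)
= 7.8400 / 2.4000
= 3.2667

3.2667


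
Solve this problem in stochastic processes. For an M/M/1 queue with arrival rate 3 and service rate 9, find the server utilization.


rho = lambda/mu
= 3/9
= 0.3333

0.3333


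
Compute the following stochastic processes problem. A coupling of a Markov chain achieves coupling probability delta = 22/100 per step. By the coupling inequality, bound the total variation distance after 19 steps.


TV distance bound <= (1-delta)^n
= (1 - 0.2200)^19
= 0.7800^19
= 0.0089

0.0089


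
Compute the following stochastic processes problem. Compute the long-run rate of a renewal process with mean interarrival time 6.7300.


Long-run renewal rate = 1/E(X)
= 1/6.7300
= 0.1486

0.1486


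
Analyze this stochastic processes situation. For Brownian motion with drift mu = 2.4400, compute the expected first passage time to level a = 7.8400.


Expected first passage time = a/mu
= 7.8400/2.4400
= 3.2131

3.2131


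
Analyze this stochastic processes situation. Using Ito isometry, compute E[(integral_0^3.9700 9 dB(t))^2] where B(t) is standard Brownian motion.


By Ito isometry: E[(int f dB)^2] = int f^2 dt
= 9^2 * 3.9700
= 81 * 3.9700 = 321.5700

321.5700


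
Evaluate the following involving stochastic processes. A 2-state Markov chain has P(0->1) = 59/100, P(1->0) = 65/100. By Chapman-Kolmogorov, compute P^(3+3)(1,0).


P^6 = P^3 * P^3
Computing via matrix multiplication of the transition matrix.
Entry (1,0) of P^6 = 0.5241

0.5241


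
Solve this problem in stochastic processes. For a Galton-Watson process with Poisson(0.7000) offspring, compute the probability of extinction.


Since mu = 0.7000 <= 1, extinction probability = 1.

1.0000


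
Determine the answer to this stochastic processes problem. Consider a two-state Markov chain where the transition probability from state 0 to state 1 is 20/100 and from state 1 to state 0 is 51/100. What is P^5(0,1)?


Computing P^5 by matrix multiplication.
P = [[0.8000, 0.2000], [0.5100, 0.4900]]
After raising P to the power 5:
P^5(0,1) = 0.2811

0.2811


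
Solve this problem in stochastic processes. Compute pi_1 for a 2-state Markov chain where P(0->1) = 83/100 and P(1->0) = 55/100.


Stationary distribution: pi_0 = p10/(p01+p10), pi_1 = p01/(p01+p10)
p01 = 0.8300, p10 = 0.5500
pi_1 = 0.6014

0.6014


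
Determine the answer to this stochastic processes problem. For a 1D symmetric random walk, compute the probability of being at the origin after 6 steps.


P(S(6) = 0) = C(6,3) / 4^3
= 20 / 64
= 0.3125

0.3125


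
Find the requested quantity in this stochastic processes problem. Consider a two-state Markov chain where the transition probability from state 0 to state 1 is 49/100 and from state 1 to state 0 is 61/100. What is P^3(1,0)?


Computing P^3 by matrix multiplication.
P = [[0.5100, 0.4900], [0.6100, 0.3900]]
After raising P to the power 3:
P^3(1,0) = 0.5551

0.5551


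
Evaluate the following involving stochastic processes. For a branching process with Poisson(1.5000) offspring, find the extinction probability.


Since mu = 1.5000 > 1, extinction prob q < 1.
Solve s = exp(mu*(s-1)) iteratively.
q = 0.4172

0.4172


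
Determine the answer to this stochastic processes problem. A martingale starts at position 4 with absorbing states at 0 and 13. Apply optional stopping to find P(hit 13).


By optional stopping theorem: E(M at tau) = M(0) = 4
P(hit 13)*13 + P(hit 0)*0 = 4
P(hit 13) = (4 - 0)/(13 - 0) = 4/13 = 0.3077

0.3077


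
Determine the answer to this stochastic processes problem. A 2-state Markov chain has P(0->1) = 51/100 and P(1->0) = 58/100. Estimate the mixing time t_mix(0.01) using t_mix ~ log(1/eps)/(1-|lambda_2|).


lambda_2 = |1 - p01 - p10| = |1 - 0.5100 - 0.5800| = 0.0900
t_mix ~ log(1/eps)/(1 - |lambda_2|)
= log(100)/(1 - 0.0900) = 4.6052/0.9100
= 5.0606

5.0606


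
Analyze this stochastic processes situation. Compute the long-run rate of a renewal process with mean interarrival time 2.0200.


Long-run renewal rate = 1/E(X)
= 1/2.0200
= 0.4950

0.4950


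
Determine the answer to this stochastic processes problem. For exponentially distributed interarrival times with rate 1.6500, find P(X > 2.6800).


P(X > t) = exp(-lambda * t)
= exp(-1.6500 * 2.6800)
= exp(-4.4220) = 0.0120

0.0120


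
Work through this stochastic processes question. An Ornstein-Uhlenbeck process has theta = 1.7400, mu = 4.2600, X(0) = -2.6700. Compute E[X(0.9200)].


E[X(t)] = mu + (X(0) - mu)*exp(-theta*t)
= 4.2600 + (-2.6700 - 4.2600)*exp(-1.7400*0.9200)
= 4.2600 + -6.9300 * 0.2017
= 2.8620

2.8620


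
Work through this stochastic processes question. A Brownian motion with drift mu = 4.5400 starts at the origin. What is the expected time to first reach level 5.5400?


Expected first passage time = a/mu
= 5.5400/4.5400
= 1.2203

1.2203


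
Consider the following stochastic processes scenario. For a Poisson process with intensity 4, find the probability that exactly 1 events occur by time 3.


P(N(t)=k) = (lambda*t)^k * exp(-lambda*t) / k!
lambda*t = 12
= 12^1 * exp(-12) / 1!
= 12 * 6.1442e-06 / 1
= 7.3731e-05

7.3731e-05


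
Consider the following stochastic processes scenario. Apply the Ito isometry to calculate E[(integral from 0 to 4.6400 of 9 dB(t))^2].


By Ito isometry: E[(int f dB)^2] = int f^2 dt
= 9^2 * 4.6400
= 81 * 4.6400 = 375.8400

375.8400


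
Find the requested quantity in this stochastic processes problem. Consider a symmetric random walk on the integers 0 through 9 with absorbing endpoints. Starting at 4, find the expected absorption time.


For symmetric RW on 0,...,N with absorbing barriers, E(i) = i*(N-i)
E(4) = 4 * 5 = 20

20


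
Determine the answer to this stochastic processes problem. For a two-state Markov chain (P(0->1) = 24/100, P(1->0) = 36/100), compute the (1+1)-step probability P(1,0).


P^2 = P^1 * P^1
Computing via matrix multiplication of the transition matrix.
Entry (1,0) of P^2 = 0.5040

0.5040


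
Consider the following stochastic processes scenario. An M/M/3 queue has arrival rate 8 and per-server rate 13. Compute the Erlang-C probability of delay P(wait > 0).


a = lambda/mu = 0.6154
rho = a/c = 0.2051
Erlang-C formula applied:
C(c,a) = 0.0264

0.0264


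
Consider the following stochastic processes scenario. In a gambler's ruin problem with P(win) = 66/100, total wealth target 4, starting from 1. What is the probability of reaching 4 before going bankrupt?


Gambler's ruin formula:
r = q/p = 0.3400/0.6600 = 0.5152
P(win) = (1 - r^i)/(1 - r^N)
= (1 - 0.5152^1)/(1 - 0.5152^4)
= 0.5216

0.5216


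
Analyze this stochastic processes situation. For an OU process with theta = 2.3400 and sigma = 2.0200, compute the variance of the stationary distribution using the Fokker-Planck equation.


Stationary variance = sigma^2 / (2*theta)
= 2.0200^2 / (2*2.3400)
= 4.0804 / 4.6800
= 0.8719

0.8719


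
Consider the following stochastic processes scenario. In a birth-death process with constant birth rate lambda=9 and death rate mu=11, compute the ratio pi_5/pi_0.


For birth-death process, pi_n/pi_0 = (lambda/mu)^n
= (9/11)^5
= 0.3666

0.3666


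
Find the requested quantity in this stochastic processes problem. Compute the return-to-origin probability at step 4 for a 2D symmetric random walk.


P = C(4,2)^2 / 4^4
= 6^2 / 256
= 36 / 256
= 0.1406

0.1406


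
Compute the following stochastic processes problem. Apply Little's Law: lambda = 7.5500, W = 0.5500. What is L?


Little's Law: L = lambda * W
= 7.5500 * 0.5500
= 4.1525

4.1525


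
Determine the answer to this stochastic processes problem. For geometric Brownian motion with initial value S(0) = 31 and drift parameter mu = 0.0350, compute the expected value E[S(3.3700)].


E[S(t)] = S(0) * exp(mu * t)
= 31 * exp(0.0350 * 3.3700)
= 31 * 1.1252
= 34.8808

34.8808


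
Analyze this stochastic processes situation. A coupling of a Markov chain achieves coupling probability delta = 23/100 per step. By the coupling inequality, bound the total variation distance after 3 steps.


TV distance bound <= (1-delta)^n
= (1 - 0.2300)^3
= 0.7700^3
= 0.4565

0.4565


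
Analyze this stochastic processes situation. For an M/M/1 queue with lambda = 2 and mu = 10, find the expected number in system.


rho = 2/10 = 0.2000
L = rho/(1-rho)
= 0.2000/0.8000
= 0.2500

0.2500


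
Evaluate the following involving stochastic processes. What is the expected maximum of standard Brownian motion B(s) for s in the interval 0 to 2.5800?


E(max B(s)) = sqrt(2t/pi)
= sqrt(2*2.5800/pi)
= sqrt(1.6425)
= 1.2816

1.2816


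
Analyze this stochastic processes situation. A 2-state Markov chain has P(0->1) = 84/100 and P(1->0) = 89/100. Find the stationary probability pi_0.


Stationary distribution: pi_0 = p10/(p01+p10), pi_1 = p01/(p01+p10)
p01 = 0.8400, p10 = 0.8900
pi_0 = 0.5145

0.5145


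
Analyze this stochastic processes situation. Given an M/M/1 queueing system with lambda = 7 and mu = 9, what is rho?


rho = lambda/mu
= 7/9
= 0.7778

0.7778


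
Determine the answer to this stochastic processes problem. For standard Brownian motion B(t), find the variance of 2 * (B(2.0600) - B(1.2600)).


Var(alpha*(B(t)-B(s))) = alpha^2 * (t-s)
= 2^2 * (2.0600 - 1.2600)
= 4 * 0.8000
= 3.2000

3.2000


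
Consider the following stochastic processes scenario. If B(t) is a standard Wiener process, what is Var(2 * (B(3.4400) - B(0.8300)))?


Var(alpha*(B(t)-B(s))) = alpha^2 * (t-s)
= 2^2 * (3.4400 - 0.8300)
= 4 * 2.6100
= 10.4400

10.4400


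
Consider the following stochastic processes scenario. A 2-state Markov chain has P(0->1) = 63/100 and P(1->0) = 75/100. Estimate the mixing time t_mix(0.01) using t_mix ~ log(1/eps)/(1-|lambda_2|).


lambda_2 = |1 - p01 - p10| = |1 - 0.6300 - 0.7500| = 0.3800
t_mix ~ log(1/eps)/(1 - |lambda_2|)
= log(100)/(1 - 0.3800) = 4.6052/0.6200
= 7.4277

7.4277


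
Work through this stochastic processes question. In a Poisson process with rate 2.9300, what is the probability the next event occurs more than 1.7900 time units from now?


P(X > t) = exp(-lambda * t)
= exp(-2.9300 * 1.7900)
= exp(-5.2447) = 0.0053

0.0053


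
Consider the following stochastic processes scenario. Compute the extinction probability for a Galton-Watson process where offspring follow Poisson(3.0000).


Since mu = 3.0000 > 1, extinction prob q < 1.
Solve s = exp(mu*(s-1)) iteratively.
q = 0.0595

0.0595


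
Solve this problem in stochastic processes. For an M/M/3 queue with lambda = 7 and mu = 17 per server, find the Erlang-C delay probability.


a = lambda/mu = 0.4118
rho = a/c = 0.1373
Erlang-C formula applied:
C(c,a) = 0.0089

0.0089


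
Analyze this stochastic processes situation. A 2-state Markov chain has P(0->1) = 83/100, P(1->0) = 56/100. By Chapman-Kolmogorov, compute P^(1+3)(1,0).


P^4 = P^1 * P^3
Computing via matrix multiplication of the transition matrix.
Entry (1,0) of P^4 = 0.3936

0.3936


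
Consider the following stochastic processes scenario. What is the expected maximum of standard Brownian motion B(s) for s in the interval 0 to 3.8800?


E(max B(s)) = sqrt(2t/pi)
= sqrt(2*3.8800/pi)
= sqrt(2.4701)
= 1.5717

1.5717


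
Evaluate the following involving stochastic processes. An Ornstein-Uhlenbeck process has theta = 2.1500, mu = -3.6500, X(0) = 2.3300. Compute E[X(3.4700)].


E[X(t)] = mu + (X(0) - mu)*exp(-theta*t)
= -3.6500 + (2.3300 - -3.6500)*exp(-2.1500*3.4700)
= -3.6500 + 5.9800 * 5.7537e-04
= -3.6466

-3.6466


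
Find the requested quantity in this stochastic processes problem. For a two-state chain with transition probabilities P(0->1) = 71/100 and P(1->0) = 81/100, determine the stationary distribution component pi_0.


Stationary distribution: pi_0 = p10/(p01+p10), pi_1 = p01/(p01+p10)
p01 = 0.7100, p10 = 0.8100
pi_0 = 0.5329

0.5329


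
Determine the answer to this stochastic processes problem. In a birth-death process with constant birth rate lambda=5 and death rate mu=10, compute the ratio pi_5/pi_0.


For birth-death process, pi_n/pi_0 = (lambda/mu)^n
= (5/10)^5
= 0.0312

0.0312


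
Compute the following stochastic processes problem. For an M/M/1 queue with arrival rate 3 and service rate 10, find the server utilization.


rho = lambda/mu
= 3/10
= 0.3000

0.3000


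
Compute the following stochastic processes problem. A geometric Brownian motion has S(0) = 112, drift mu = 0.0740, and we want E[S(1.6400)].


E[S(t)] = S(0) * exp(mu * t)
= 112 * exp(0.0740 * 1.6400)
= 112 * 1.1290
= 126.4515

126.4515


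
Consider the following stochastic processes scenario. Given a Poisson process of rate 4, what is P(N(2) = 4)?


P(N(t)=k) = (lambda*t)^k * exp(-lambda*t) / k!
lambda*t = 8
= 8^4 * exp(-8) / 4!
= 4096 * 3.3546e-04 / 24
= 0.0573

0.0573


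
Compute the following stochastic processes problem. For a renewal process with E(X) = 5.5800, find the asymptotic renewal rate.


Long-run renewal rate = 1/E(X)
= 1/5.5800
= 0.1792

0.1792


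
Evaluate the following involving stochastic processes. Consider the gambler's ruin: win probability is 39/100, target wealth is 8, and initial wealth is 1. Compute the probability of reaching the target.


Gambler's ruin formula:
r = q/p = 0.6100/0.3900 = 1.5641
P(win) = (1 - r^i)/(1 - r^N)
= (1 - 1.5641^1)/(1 - 1.5641^8)
= 0.0162

0.0162


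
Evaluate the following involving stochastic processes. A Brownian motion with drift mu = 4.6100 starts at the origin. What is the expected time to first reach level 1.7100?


Expected first passage time = a/mu
= 1.7100/4.6100
= 0.3709

0.3709


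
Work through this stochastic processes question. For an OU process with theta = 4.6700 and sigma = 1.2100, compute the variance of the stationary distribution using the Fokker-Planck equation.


Stationary variance = sigma^2 / (2*theta)
= 1.2100^2 / (2*4.6700)
= 1.4641 / 9.3400
= 0.1568

0.1568


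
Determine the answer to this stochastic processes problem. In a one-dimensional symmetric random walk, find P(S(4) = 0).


P(S(4) = 0) = C(4,2) / 4^2
= 6 / 16
= 0.3750

0.3750


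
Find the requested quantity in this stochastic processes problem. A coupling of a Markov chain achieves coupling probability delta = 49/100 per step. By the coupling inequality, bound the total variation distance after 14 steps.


TV distance bound <= (1-delta)^n
= (1 - 0.4900)^14
= 0.5100^14
= 8.0535e-05

8.0535e-05


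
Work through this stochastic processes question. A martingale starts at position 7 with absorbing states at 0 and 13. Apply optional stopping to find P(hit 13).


By optional stopping theorem: E(M at tau) = M(0) = 7
P(hit 13)*13 + P(hit 0)*0 = 7
P(hit 13) = (7 - 0)/(13 - 0) = 7/13 = 0.5385

0.5385


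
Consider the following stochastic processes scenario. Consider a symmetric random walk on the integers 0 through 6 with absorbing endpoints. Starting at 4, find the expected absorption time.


For symmetric RW on 0,...,N with absorbing barriers, E(i) = i*(N-i)
E(4) = 4 * 2 = 8

8


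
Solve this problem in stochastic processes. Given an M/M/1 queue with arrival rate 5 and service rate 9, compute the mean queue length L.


rho = 5/9 = 0.5556
L = rho/(1-rho)
= 0.5556/0.4444
= 1.2500

1.2500


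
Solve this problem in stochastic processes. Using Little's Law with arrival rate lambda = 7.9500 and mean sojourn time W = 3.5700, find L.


Little's Law: L = lambda * W
= 7.9500 * 3.5700
= 28.3815

28.3815


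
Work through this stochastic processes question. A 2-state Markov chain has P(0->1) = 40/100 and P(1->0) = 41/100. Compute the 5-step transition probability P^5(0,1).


Computing P^5 by matrix multiplication.
P = [[0.6000, 0.4000], [0.4100, 0.5900]]
After raising P to the power 5:
P^5(0,1) = 0.4937

0.4937


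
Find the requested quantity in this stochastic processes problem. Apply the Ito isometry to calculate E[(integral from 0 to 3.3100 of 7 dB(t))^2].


By Ito isometry: E[(int f dB)^2] = int f^2 dt
= 7^2 * 3.3100
= 49 * 3.3100 = 162.1900

162.1900


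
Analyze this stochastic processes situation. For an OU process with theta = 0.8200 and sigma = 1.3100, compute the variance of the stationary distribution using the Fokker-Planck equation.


Stationary variance = sigma^2 / (2*theta)
= 1.3100^2 / (2*0.8200)
= 1.7161 / 1.6400
= 1.0464

1.0464


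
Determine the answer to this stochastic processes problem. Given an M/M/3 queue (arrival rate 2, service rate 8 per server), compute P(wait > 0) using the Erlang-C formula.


a = lambda/mu = 0.2500
rho = a/c = 0.0833
Erlang-C formula applied:
C(c,a) = 0.0022

0.0022


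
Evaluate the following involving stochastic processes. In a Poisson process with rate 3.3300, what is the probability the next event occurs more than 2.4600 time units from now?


P(X > t) = exp(-lambda * t)
= exp(-3.3300 * 2.4600)
= exp(-8.1918) = 2.7691e-04

2.7691e-04


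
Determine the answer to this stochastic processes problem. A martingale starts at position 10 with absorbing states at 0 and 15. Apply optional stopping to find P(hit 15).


By optional stopping theorem: E(M at tau) = M(0) = 10
P(hit 15)*15 + P(hit 0)*0 = 10
P(hit 15) = (10 - 0)/(15 - 0) = 2/3 = 0.6667

0.6667


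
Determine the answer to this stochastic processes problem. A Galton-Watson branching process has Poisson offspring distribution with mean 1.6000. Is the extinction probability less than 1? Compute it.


Since mu = 1.6000 > 1, extinction prob q < 1.
Solve s = exp(mu*(s-1)) iteratively.
q = 0.3580

0.3580


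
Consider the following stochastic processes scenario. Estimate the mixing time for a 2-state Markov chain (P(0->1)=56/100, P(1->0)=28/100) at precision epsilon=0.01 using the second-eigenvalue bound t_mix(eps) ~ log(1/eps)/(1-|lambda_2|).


lambda_2 = |1 - p01 - p10| = |1 - 0.5600 - 0.2800| = 0.1600
t_mix ~ log(1/eps)/(1 - |lambda_2|)
= log(100)/(1 - 0.1600) = 4.6052/0.8400
= 5.4823

5.4823


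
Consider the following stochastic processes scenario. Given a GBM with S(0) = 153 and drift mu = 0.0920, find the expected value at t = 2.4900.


E[S(t)] = S(0) * exp(mu * t)
= 153 * exp(0.0920 * 2.4900)
= 153 * 1.2574
= 192.3887

192.3887


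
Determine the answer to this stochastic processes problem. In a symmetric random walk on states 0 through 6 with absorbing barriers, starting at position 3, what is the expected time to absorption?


For symmetric RW on 0,...,N with absorbing barriers, E(i) = i*(N-i)
E(3) = 3 * 3 = 9

9


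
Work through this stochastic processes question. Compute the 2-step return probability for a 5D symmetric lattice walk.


P(return in 2 steps) = P(reverse first step) = 1/(2d)
= 1/10
= 0.1000

0.1000


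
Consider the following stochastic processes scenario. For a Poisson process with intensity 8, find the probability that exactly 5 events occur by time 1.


P(N(t)=k) = (lambda*t)^k * exp(-lambda*t) / k!
lambda*t = 8
= 8^5 * exp(-8) / 5!
= 32768 * 3.3546e-04 / 120
= 0.0916

0.0916


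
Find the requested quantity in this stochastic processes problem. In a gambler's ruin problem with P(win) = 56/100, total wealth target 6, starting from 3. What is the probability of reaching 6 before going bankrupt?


Gambler's ruin formula:
r = q/p = 0.4400/0.5600 = 0.7857
P(win) = (1 - r^i)/(1 - r^N)
= (1 - 0.7857^3)/(1 - 0.7857^6)
= 0.6734

0.6734


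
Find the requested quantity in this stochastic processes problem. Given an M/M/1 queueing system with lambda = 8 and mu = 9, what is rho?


rho = lambda/mu
= 8/9
= 0.8889

0.8889


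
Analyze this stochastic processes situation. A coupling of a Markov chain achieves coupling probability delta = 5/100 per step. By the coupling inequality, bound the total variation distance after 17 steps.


TV distance bound <= (1-delta)^n
= (1 - 0.0500)^17
= 0.9500^17
= 0.4181

0.4181


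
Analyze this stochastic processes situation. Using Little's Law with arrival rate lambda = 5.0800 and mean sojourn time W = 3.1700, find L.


Little's Law: L = lambda * W
= 5.0800 * 3.1700
= 16.1036

16.1036


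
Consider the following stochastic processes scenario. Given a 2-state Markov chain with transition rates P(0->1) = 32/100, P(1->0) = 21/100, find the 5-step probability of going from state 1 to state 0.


Computing P^5 by matrix multiplication.
P = [[0.6800, 0.3200], [0.2100, 0.7900]]
After raising P to the power 5:
P^5(1,0) = 0.3871

0.3871


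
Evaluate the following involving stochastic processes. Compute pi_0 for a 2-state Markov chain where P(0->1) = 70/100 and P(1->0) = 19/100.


Stationary distribution: pi_0 = p10/(p01+p10), pi_1 = p01/(p01+p10)
p01 = 0.7000, p10 = 0.1900
pi_0 = 0.2135

0.2135


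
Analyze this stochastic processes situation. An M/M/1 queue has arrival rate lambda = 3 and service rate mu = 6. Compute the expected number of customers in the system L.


rho = 3/6 = 0.5000
L = rho/(1-rho)
= 0.5000/0.5000
= 1.0000

1.0000


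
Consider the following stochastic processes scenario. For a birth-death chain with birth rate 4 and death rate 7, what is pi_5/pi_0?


For birth-death process, pi_n/pi_0 = (lambda/mu)^n
= (4/7)^5
= 0.0609

0.0609


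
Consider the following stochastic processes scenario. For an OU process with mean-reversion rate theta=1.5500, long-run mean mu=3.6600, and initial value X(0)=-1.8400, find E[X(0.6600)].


E[X(t)] = mu + (X(0) - mu)*exp(-theta*t)
= 3.6600 + (-1.8400 - 3.6600)*exp(-1.5500*0.6600)
= 3.6600 + -5.5000 * 0.3595
= 1.6827

1.6827


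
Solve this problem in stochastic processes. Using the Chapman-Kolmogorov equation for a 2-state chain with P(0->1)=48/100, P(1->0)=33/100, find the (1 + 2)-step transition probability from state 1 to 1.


P^3 = P^1 * P^2
Computing via matrix multiplication of the transition matrix.
Entry (1,1) of P^3 = 0.5954

0.5954


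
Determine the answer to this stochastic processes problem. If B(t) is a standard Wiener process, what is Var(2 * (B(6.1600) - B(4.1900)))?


Var(alpha*(B(t)-B(s))) = alpha^2 * (t-s)
= 2^2 * (6.1600 - 4.1900)
= 4 * 1.9700
= 7.8800

7.8800


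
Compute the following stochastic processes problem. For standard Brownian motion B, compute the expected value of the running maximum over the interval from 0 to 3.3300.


E(max B(s)) = sqrt(2t/pi)
= sqrt(2*3.3300/pi)
= sqrt(2.1199)
= 1.4560

1.4560


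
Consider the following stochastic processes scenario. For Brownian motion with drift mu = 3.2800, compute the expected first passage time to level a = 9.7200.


Expected first passage time = a/mu
= 9.7200/3.2800
= 2.9634

2.9634


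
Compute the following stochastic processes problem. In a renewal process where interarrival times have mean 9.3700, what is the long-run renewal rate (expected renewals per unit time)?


Long-run renewal rate = 1/E(X)
= 1/9.3700
= 0.1067

0.1067


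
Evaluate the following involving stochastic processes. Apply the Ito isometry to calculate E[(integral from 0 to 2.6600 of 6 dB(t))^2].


By Ito isometry: E[(int f dB)^2] = int f^2 dt
= 6^2 * 2.6600
= 36 * 2.6600 = 95.7600

95.7600


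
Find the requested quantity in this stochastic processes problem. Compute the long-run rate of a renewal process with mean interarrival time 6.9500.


Long-run renewal rate = 1/E(X)
= 1/6.9500
= 0.1439

0.1439


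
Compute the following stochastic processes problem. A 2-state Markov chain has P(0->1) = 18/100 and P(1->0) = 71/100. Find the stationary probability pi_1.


Stationary distribution: pi_0 = p10/(p01+p10), pi_1 = p01/(p01+p10)
p01 = 0.1800, p10 = 0.7100
pi_1 = 0.2022

0.2022


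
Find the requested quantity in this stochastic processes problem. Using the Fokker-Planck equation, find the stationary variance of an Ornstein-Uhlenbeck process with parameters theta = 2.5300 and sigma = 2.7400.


Stationary variance = sigma^2 / (2*theta)
= 2.7400^2 / (2*2.5300)
= 7.5076 / 5.0600
= 1.4837

1.4837


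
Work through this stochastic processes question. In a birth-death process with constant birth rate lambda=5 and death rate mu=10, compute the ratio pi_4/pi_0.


For birth-death process, pi_n/pi_0 = (lambda/mu)^n
= (5/10)^4
= 0.0625

0.0625


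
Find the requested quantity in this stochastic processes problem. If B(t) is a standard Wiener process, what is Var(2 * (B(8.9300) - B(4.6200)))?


Var(alpha*(B(t)-B(s))) = alpha^2 * (t-s)
= 2^2 * (8.9300 - 4.6200)
= 4 * 4.3100
= 17.2400

17.2400


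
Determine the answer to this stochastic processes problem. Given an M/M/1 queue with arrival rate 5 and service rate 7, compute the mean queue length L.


rho = 5/7 = 0.7143
L = rho/(1-rho)
= 0.7143/0.2857
= 2.5000

2.5000


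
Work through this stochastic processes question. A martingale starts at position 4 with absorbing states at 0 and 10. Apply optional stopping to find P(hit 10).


By optional stopping theorem: E(M at tau) = M(0) = 4
P(hit 10)*10 + P(hit 0)*0 = 4
P(hit 10) = (4 - 0)/(10 - 0) = 2/5 = 0.4000

0.4000


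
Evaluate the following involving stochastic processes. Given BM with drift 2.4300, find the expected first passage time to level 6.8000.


Expected first passage time = a/mu
= 6.8000/2.4300
= 2.7984

2.7984


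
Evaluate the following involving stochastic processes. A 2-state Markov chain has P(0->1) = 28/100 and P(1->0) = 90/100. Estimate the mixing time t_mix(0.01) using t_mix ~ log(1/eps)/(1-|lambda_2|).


lambda_2 = |1 - p01 - p10| = |1 - 0.2800 - 0.9000| = 0.1800
t_mix ~ log(1/eps)/(1 - |lambda_2|)
= log(100)/(1 - 0.1800) = 4.6052/0.8200
= 5.6161

5.6161


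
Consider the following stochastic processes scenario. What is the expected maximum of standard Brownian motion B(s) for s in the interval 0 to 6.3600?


E(max B(s)) = sqrt(2t/pi)
= sqrt(2*6.3600/pi)
= sqrt(4.0489)
= 2.0122

2.0122


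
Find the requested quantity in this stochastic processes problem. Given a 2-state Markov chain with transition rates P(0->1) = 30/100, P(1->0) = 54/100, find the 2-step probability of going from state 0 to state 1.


Computing P^2 by matrix multiplication.
P = [[0.7000, 0.3000], [0.5400, 0.4600]]
After raising P to the power 2:
P^2(0,1) = 0.3480

0.3480


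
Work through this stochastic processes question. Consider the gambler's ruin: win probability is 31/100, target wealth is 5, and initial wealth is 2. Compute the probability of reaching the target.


Gambler's ruin formula:
r = q/p = 0.6900/0.3100 = 2.2258
P(win) = (1 - r^i)/(1 - r^N)
= (1 - 2.2258^2)/(1 - 2.2258^5)
= 0.0737

0.0737


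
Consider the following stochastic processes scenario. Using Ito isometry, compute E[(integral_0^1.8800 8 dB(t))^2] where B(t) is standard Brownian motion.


By Ito isometry: E[(int f dB)^2] = int f^2 dt
= 8^2 * 1.8800
= 64 * 1.8800 = 120.3200

120.3200


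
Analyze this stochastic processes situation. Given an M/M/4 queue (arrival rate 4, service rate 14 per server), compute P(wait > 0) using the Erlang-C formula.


a = lambda/mu = 0.2857
rho = a/c = 0.0714
Erlang-C formula applied:
C(c,a) = 2.2471e-04

2.2471e-04


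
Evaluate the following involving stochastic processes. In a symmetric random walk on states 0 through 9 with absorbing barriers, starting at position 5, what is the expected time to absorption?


For symmetric RW on 0,...,N with absorbing barriers, E(i) = i*(N-i)
E(5) = 5 * 4 = 20

20


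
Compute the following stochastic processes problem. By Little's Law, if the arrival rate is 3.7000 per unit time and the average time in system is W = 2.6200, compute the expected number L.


Little's Law: L = lambda * W
= 3.7000 * 2.6200
= 9.6940

9.6940


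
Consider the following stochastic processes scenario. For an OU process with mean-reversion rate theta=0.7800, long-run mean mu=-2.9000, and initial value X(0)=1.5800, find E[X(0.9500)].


E[X(t)] = mu + (X(0) - mu)*exp(-theta*t)
= -2.9000 + (1.5800 - -2.9000)*exp(-0.7800*0.9500)
= -2.9000 + 4.4800 * 0.4766
= -0.7647

-0.7647
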